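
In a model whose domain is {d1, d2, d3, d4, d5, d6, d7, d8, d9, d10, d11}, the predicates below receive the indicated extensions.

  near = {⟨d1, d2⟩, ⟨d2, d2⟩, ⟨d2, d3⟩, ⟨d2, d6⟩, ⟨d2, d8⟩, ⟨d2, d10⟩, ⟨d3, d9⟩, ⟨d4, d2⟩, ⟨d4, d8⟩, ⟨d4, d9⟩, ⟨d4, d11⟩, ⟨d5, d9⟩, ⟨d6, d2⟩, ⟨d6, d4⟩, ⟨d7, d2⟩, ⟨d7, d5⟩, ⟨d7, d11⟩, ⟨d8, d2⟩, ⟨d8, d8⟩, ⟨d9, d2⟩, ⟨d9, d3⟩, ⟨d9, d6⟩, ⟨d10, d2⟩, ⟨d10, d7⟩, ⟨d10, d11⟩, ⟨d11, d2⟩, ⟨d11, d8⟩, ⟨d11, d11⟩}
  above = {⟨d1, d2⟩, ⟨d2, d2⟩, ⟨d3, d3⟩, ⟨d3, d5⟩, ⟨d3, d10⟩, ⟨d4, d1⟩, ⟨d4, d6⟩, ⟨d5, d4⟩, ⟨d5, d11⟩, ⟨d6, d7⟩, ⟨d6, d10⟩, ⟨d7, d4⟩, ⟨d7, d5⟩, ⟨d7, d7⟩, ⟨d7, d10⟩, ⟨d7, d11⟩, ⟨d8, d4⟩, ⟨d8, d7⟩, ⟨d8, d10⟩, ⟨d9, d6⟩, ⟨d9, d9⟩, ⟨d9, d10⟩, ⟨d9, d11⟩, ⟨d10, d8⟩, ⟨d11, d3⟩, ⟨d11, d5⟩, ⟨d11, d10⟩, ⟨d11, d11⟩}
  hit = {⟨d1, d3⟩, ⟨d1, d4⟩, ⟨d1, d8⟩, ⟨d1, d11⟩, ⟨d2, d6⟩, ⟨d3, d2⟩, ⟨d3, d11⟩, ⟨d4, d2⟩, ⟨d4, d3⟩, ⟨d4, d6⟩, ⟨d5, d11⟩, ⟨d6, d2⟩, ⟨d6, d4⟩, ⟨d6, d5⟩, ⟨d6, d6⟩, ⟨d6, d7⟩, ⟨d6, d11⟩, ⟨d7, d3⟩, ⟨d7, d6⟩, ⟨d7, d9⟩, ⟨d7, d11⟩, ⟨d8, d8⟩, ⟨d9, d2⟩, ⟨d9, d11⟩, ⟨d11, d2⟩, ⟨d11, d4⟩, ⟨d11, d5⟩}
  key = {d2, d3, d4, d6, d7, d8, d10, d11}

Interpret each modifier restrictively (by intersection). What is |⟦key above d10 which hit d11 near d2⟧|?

2

⟦above d10⟧ = {x : ⟨x, d10⟩ ∈ ⟦above⟧} = {d3, d6, d7, d8, d9, d11}
⟦which hit d11⟧ = {x : ⟨x, d11⟩ ∈ ⟦hit⟧} = {d1, d3, d5, d6, d7, d9}
⟦near d2⟧ = {x : ⟨x, d2⟩ ∈ ⟦near⟧} = {d1, d2, d4, d6, d7, d8, d9, d10, d11}
⟦key⟧ = {d2, d3, d4, d6, d7, d8, d10, d11}
… ∩ ⟦above d10⟧ = {d2, d3, d4, d6, d7, d8, d10, d11} ∩ {d3, d6, d7, d8, d9, d11} = {d3, d6, d7, d8, d11}
… ∩ ⟦which hit d11⟧ = {d3, d6, d7, d8, d11} ∩ {d1, d3, d5, d6, d7, d9} = {d3, d6, d7}
… ∩ ⟦near d2⟧ = {d3, d6, d7} ∩ {d1, d2, d4, d6, d7, d8, d9, d10, d11} = {d6, d7}
⟦key above d10 which hit d11 near d2⟧ = {d6, d7}, so the cardinality is 2.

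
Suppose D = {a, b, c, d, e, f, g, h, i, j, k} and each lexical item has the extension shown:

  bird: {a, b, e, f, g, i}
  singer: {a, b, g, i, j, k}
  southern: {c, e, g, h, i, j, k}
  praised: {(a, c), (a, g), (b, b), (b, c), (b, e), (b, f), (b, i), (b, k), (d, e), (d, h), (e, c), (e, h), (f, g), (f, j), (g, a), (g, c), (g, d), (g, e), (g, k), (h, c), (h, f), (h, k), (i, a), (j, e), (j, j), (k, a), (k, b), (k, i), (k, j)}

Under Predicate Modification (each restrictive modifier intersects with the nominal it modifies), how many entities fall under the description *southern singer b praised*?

⟦b praised⟧ = {x : ⟨b, x⟩ ∈ ⟦praised⟧} = {b, c, e, f, i, k}
⟦singer⟧ = {a, b, g, i, j, k}
… ∩ ⟦b praised⟧ = {a, b, g, i, j, k} ∩ {b, c, e, f, i, k} = {b, i, k}
… ∩ ⟦southern⟧ = {b, i, k} ∩ {c, e, g, h, i, j, k} = {i, k}
⟦southern singer b praised⟧ = {i, k}, so the cardinality is 2.

2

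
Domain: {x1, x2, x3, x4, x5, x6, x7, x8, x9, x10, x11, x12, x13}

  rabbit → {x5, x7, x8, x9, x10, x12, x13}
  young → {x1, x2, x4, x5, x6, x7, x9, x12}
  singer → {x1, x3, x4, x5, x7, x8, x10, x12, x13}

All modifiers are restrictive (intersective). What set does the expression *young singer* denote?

⟦singer⟧ = {x1, x3, x4, x5, x7, x8, x10, x12, x13}
… ∩ ⟦young⟧ = {x1, x3, x4, x5, x7, x8, x10, x12, x13} ∩ {x1, x2, x4, x5, x6, x7, x9, x12} = {x1, x4, x5, x7, x12}
So ⟦young singer⟧ = {x1, x4, x5, x7, x12}.

{x1, x4, x5, x7, x12}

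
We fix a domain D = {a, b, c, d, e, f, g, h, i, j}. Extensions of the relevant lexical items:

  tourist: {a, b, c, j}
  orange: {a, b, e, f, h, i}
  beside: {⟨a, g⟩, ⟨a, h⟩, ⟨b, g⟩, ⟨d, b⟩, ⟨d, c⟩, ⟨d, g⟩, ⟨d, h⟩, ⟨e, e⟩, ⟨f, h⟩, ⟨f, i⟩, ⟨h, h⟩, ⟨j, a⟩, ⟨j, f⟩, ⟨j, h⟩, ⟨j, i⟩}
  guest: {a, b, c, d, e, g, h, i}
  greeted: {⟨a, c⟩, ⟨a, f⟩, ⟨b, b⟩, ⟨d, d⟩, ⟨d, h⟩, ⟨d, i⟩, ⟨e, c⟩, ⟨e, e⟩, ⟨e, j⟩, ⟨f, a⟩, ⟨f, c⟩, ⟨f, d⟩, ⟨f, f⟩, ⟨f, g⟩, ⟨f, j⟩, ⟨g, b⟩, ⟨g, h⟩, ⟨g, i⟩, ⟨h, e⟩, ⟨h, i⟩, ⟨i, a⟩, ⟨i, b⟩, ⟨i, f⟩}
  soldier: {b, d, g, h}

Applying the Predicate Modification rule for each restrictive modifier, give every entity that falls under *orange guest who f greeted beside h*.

⟦who f greeted⟧ = {x : ⟨f, x⟩ ∈ ⟦greeted⟧} = {a, c, d, f, g, j}
⟦beside h⟧ = {x : ⟨x, h⟩ ∈ ⟦beside⟧} = {a, d, f, h, j}
⟦guest⟧ = {a, b, c, d, e, g, h, i}
… ∩ ⟦who f greeted⟧ = {a, b, c, d, e, g, h, i} ∩ {a, c, d, f, g, j} = {a, c, d, g}
… ∩ ⟦beside h⟧ = {a, c, d, g} ∩ {a, d, f, h, j} = {a, d}
… ∩ ⟦orange⟧ = {a, d} ∩ {a, b, e, f, h, i} = {a}
So ⟦orange guest who f greeted beside h⟧ = {a}.

{a}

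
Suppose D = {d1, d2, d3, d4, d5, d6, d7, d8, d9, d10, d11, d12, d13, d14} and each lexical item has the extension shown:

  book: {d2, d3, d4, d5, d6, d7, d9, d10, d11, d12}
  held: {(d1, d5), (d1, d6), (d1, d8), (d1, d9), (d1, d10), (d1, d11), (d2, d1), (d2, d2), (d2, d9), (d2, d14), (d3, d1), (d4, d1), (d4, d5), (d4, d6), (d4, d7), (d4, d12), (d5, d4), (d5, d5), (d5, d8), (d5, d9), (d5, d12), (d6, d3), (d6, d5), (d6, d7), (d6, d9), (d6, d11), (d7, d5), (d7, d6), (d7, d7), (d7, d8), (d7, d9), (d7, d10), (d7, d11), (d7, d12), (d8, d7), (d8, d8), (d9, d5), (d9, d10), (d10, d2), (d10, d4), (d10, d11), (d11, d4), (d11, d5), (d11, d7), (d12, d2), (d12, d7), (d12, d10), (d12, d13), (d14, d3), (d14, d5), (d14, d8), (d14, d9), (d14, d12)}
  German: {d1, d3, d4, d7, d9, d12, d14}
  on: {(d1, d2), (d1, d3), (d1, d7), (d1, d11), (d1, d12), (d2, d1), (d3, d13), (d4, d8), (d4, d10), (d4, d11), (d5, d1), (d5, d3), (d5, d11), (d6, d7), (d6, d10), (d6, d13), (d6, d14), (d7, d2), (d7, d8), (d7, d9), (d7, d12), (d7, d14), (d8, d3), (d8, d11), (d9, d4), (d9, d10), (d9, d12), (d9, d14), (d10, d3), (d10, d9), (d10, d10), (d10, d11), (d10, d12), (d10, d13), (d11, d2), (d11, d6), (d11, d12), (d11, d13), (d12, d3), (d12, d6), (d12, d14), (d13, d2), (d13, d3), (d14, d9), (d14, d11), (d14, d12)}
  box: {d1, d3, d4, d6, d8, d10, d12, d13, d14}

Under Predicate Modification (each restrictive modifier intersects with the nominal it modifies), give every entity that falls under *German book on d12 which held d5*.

{d7, d9}

⟦on d12⟧ = {x : ⟨x, d12⟩ ∈ ⟦on⟧} = {d1, d7, d9, d10, d11, d14}
⟦which held d5⟧ = {x : ⟨x, d5⟩ ∈ ⟦held⟧} = {d1, d4, d5, d6, d7, d9, d11, d14}
⟦book⟧ = {d2, d3, d4, d5, d6, d7, d9, d10, d11, d12}
… ∩ ⟦on d12⟧ = {d2, d3, d4, d5, d6, d7, d9, d10, d11, d12} ∩ {d1, d7, d9, d10, d11, d14} = {d7, d9, d10, d11}
… ∩ ⟦which held d5⟧ = {d7, d9, d10, d11} ∩ {d1, d4, d5, d6, d7, d9, d11, d14} = {d7, d9, d11}
… ∩ ⟦German⟧ = {d7, d9, d11} ∩ {d1, d3, d4, d7, d9, d12, d14} = {d7, d9}
So ⟦German book on d12 which held d5⟧ = {d7, d9}.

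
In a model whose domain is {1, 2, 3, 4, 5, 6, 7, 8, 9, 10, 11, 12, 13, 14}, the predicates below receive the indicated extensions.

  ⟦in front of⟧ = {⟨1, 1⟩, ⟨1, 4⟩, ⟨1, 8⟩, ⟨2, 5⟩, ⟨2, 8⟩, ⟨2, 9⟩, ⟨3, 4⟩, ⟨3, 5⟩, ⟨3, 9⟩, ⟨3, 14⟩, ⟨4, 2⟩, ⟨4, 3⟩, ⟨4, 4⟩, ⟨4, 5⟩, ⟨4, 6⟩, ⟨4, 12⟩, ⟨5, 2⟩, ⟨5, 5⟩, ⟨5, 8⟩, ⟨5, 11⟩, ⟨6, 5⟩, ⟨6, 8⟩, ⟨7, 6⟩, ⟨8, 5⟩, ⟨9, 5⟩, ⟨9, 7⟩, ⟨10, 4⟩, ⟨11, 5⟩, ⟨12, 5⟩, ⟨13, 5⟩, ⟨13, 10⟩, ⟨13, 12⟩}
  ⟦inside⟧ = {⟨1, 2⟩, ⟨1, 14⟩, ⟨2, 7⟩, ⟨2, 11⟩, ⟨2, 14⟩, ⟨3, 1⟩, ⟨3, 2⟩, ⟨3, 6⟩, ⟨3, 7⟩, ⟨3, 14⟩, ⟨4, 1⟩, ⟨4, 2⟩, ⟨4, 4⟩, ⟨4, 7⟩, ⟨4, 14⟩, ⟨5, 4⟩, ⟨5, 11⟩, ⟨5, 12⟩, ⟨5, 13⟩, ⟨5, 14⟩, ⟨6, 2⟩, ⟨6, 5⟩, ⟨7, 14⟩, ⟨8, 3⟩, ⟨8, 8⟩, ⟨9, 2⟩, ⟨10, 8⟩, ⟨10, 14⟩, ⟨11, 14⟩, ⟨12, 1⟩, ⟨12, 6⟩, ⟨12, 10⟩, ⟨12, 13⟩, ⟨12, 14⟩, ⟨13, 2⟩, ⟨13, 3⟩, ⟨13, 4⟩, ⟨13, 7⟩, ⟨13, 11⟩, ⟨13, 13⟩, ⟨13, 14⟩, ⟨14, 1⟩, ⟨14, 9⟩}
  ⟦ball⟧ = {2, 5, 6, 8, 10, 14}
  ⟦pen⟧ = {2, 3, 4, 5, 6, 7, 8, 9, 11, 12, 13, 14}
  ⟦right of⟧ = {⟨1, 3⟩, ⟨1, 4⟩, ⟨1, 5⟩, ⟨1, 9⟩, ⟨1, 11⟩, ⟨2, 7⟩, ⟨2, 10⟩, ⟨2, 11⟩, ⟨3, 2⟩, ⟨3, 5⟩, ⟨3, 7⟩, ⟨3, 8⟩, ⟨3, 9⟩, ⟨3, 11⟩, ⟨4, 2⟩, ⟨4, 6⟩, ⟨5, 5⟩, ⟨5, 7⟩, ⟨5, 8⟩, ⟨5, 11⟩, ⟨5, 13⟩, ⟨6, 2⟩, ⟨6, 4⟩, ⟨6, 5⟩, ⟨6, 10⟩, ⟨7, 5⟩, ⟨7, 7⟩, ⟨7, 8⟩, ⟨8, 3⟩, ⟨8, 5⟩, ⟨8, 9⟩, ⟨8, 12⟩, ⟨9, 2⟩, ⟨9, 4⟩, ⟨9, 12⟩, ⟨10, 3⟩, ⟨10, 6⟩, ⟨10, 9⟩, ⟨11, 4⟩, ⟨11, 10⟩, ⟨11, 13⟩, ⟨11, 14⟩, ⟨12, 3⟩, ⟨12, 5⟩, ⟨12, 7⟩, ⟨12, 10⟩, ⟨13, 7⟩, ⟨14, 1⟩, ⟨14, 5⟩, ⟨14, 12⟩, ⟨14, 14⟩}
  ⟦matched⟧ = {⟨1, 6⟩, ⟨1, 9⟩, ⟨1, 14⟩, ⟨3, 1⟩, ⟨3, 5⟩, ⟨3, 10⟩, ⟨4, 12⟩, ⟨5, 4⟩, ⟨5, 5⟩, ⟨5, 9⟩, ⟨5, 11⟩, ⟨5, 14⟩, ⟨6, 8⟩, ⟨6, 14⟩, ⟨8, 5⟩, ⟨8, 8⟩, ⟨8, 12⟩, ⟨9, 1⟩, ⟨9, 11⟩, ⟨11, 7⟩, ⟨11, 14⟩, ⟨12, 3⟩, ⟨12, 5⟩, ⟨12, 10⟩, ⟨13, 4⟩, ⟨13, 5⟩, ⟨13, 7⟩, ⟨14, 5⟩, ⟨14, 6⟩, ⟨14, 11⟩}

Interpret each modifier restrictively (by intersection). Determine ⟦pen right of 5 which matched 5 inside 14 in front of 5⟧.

{3, 5, 12}

⟦right of 5⟧ = {x : ⟨x, 5⟩ ∈ ⟦right of⟧} = {1, 3, 5, 6, 7, 8, 12, 14}
⟦which matched 5⟧ = {x : ⟨x, 5⟩ ∈ ⟦matched⟧} = {3, 5, 8, 12, 13, 14}
⟦inside 14⟧ = {x : ⟨x, 14⟩ ∈ ⟦inside⟧} = {1, 2, 3, 4, 5, 7, 10, 11, 12, 13}
⟦in front of 5⟧ = {x : ⟨x, 5⟩ ∈ ⟦in front of⟧} = {2, 3, 4, 5, 6, 8, 9, 11, 12, 13}
⟦pen⟧ = {2, 3, 4, 5, 6, 7, 8, 9, 11, 12, 13, 14}
… ∩ ⟦right of 5⟧ = {2, 3, 4, 5, 6, 7, 8, 9, 11, 12, 13, 14} ∩ {1, 3, 5, 6, 7, 8, 12, 14} = {3, 5, 6, 7, 8, 12, 14}
… ∩ ⟦which matched 5⟧ = {3, 5, 6, 7, 8, 12, 14} ∩ {3, 5, 8, 12, 13, 14} = {3, 5, 8, 12, 14}
… ∩ ⟦inside 14⟧ = {3, 5, 8, 12, 14} ∩ {1, 2, 3, 4, 5, 7, 10, 11, 12, 13} = {3, 5, 12}
… ∩ ⟦in front of 5⟧ = {3, 5, 12} ∩ {2, 3, 4, 5, 6, 8, 9, 11, 12, 13} = {3, 5, 12}
So ⟦pen right of 5 which matched 5 inside 14 in front of 5⟧ = {3, 5, 12}.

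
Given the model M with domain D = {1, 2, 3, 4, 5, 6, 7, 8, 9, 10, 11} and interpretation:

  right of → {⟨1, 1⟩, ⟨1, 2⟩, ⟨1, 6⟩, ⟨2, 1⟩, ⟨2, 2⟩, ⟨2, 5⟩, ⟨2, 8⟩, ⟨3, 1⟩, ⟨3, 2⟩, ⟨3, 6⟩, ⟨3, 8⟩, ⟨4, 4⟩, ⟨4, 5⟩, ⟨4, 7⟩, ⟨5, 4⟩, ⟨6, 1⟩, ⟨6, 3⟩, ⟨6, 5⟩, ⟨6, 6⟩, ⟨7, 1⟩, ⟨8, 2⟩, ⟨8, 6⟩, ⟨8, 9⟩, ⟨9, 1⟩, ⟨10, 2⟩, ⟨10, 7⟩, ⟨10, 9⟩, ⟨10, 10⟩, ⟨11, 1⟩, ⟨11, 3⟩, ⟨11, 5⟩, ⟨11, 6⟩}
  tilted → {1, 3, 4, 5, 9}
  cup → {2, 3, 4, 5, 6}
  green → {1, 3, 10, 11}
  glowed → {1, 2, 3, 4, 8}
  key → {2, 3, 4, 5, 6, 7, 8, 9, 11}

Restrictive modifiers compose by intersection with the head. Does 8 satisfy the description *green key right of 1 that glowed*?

no

⟦right of 1⟧ = {x : ⟨x, 1⟩ ∈ ⟦right of⟧} = {1, 2, 3, 6, 7, 9, 11}
⟦that glowed⟧ = ⟦glowed⟧ = {1, 2, 3, 4, 8}
⟦key⟧ = {2, 3, 4, 5, 6, 7, 8, 9, 11}
… ∩ ⟦right of 1⟧ = {2, 3, 4, 5, 6, 7, 8, 9, 11} ∩ {1, 2, 3, 6, 7, 9, 11} = {2, 3, 6, 7, 9, 11}
… ∩ ⟦that glowed⟧ = {2, 3, 6, 7, 9, 11} ∩ {1, 2, 3, 4, 8} = {2, 3}
… ∩ ⟦green⟧ = {2, 3} ∩ {1, 3, 10, 11} = {3}
⟦green key right of 1 that glowed⟧ = {3}; 8 ∉ this set.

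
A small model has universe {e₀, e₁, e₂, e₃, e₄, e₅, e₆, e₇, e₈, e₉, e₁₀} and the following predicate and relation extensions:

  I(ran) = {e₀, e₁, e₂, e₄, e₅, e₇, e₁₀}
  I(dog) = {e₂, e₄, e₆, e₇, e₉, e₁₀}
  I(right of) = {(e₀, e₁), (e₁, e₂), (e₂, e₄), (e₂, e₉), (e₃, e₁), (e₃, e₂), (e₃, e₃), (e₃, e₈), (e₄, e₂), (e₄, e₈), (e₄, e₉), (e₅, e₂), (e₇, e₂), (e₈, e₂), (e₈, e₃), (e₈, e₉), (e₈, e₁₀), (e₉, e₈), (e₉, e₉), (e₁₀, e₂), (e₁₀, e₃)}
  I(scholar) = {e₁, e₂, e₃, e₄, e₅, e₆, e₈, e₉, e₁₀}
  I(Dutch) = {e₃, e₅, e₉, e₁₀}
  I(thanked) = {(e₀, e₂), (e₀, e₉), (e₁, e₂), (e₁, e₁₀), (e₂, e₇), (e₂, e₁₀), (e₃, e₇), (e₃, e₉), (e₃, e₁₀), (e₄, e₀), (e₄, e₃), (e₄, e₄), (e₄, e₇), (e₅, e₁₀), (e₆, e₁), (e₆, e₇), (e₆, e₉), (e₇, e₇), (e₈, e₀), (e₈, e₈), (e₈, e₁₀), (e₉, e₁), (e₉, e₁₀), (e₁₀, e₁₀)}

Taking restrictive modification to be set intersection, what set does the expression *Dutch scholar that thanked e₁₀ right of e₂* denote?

⟦that thanked e₁₀⟧ = {x : ⟨x, e₁₀⟩ ∈ ⟦thanked⟧} = {e₁, e₂, e₃, e₅, e₈, e₉, e₁₀}
⟦right of e₂⟧ = {x : ⟨x, e₂⟩ ∈ ⟦right of⟧} = {e₁, e₃, e₄, e₅, e₇, e₈, e₁₀}
⟦scholar⟧ = {e₁, e₂, e₃, e₄, e₅, e₆, e₈, e₉, e₁₀}
… ∩ ⟦that thanked e₁₀⟧ = {e₁, e₂, e₃, e₄, e₅, e₆, e₈, e₉, e₁₀} ∩ {e₁, e₂, e₃, e₅, e₈, e₉, e₁₀} = {e₁, e₂, e₃, e₅, e₈, e₉, e₁₀}
… ∩ ⟦right of e₂⟧ = {e₁, e₂, e₃, e₅, e₈, e₉, e₁₀} ∩ {e₁, e₃, e₄, e₅, e₇, e₈, e₁₀} = {e₁, e₃, e₅, e₈, e₁₀}
… ∩ ⟦Dutch⟧ = {e₁, e₃, e₅, e₈, e₁₀} ∩ {e₃, e₅, e₉, e₁₀} = {e₃, e₅, e₁₀}
So ⟦Dutch scholar that thanked e₁₀ right of e₂⟧ = {e₃, e₅, e₁₀}.

{e₃, e₅, e₁₀}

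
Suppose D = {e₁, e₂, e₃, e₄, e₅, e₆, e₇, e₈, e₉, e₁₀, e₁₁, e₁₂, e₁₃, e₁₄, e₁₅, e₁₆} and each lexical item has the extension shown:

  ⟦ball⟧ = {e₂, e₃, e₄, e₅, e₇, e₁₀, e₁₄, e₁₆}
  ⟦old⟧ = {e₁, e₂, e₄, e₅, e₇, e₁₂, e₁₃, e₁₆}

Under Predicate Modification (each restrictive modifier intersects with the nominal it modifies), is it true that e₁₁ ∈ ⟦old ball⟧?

⟦ball⟧ = {e₂, e₃, e₄, e₅, e₇, e₁₀, e₁₄, e₁₆}
… ∩ ⟦old⟧ = {e₂, e₃, e₄, e₅, e₇, e₁₀, e₁₄, e₁₆} ∩ {e₁, e₂, e₄, e₅, e₇, e₁₂, e₁₃, e₁₆} = {e₂, e₄, e₅, e₇, e₁₆}
⟦old ball⟧ = {e₂, e₄, e₅, e₇, e₁₆}; e₁₁ ∉ this set.

no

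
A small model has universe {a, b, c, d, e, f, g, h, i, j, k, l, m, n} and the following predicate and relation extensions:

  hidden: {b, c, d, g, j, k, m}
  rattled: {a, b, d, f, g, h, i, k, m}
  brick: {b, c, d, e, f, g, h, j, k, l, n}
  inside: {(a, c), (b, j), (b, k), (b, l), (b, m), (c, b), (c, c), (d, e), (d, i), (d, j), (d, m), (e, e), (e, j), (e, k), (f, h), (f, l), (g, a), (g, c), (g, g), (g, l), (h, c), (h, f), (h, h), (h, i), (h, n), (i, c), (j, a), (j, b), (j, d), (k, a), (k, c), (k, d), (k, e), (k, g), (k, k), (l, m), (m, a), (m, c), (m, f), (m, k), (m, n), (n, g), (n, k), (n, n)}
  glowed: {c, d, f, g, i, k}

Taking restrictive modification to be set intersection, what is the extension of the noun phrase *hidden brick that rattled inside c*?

⟦that rattled⟧ = ⟦rattled⟧ = {a, b, d, f, g, h, i, k, m}
⟦inside c⟧ = {x : ⟨x, c⟩ ∈ ⟦inside⟧} = {a, c, g, h, i, k, m}
⟦brick⟧ = {b, c, d, e, f, g, h, j, k, l, n}
… ∩ ⟦that rattled⟧ = {b, c, d, e, f, g, h, j, k, l, n} ∩ {a, b, d, f, g, h, i, k, m} = {b, d, f, g, h, k}
… ∩ ⟦inside c⟧ = {b, d, f, g, h, k} ∩ {a, c, g, h, i, k, m} = {g, h, k}
… ∩ ⟦hidden⟧ = {g, h, k} ∩ {b, c, d, g, j, k, m} = {g, k}
So ⟦hidden brick that rattled inside c⟧ = {g, k}.

{g, k}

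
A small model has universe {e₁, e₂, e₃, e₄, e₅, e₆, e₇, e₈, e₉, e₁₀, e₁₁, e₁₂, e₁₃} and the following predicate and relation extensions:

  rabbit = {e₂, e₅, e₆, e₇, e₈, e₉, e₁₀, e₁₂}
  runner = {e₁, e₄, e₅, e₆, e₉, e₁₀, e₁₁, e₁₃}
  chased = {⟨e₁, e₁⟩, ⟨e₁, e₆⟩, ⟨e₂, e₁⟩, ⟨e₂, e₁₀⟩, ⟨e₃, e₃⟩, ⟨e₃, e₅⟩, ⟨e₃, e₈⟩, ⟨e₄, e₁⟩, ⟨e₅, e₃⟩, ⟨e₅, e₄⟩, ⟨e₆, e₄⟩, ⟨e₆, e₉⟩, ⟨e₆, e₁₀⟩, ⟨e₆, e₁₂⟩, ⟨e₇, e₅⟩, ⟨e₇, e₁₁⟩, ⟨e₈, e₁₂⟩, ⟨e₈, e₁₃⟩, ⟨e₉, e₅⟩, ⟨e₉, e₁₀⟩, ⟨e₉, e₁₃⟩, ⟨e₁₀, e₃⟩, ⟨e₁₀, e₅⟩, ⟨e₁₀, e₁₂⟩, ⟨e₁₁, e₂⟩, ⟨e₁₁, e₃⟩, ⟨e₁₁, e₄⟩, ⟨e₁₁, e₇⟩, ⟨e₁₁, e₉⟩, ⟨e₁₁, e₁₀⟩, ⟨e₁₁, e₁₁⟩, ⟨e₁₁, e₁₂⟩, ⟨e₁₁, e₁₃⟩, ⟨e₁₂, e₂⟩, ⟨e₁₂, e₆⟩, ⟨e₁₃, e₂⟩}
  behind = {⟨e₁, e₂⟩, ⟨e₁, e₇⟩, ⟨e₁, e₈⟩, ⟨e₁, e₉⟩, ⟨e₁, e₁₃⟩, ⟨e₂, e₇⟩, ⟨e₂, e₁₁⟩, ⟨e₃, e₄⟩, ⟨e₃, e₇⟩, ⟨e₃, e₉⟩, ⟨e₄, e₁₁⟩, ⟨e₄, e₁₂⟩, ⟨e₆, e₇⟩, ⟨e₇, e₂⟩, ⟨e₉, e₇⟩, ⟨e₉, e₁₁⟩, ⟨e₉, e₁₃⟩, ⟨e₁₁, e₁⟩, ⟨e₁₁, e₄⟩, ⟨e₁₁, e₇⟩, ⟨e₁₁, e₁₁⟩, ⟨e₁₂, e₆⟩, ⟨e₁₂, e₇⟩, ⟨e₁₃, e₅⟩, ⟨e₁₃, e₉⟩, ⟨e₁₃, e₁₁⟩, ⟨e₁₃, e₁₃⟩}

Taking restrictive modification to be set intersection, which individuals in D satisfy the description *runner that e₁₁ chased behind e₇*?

⟦that e₁₁ chased⟧ = {x : ⟨e₁₁, x⟩ ∈ ⟦chased⟧} = {e₂, e₃, e₄, e₇, e₉, e₁₀, e₁₁, e₁₂, e₁₃}
⟦behind e₇⟧ = {x : ⟨x, e₇⟩ ∈ ⟦behind⟧} = {e₁, e₂, e₃, e₆, e₉, e₁₁, e₁₂}
⟦runner⟧ = {e₁, e₄, e₅, e₆, e₉, e₁₀, e₁₁, e₁₃}
… ∩ ⟦that e₁₁ chased⟧ = {e₁, e₄, e₅, e₆, e₉, e₁₀, e₁₁, e₁₃} ∩ {e₂, e₃, e₄, e₇, e₉, e₁₀, e₁₁, e₁₂, e₁₃} = {e₄, e₉, e₁₀, e₁₁, e₁₃}
… ∩ ⟦behind e₇⟧ = {e₄, e₉, e₁₀, e₁₁, e₁₃} ∩ {e₁, e₂, e₃, e₆, e₉, e₁₁, e₁₂} = {e₉, e₁₁}
So ⟦runner that e₁₁ chased behind e₇⟧ = {e₉, e₁₁}.

{e₉, e₁₁}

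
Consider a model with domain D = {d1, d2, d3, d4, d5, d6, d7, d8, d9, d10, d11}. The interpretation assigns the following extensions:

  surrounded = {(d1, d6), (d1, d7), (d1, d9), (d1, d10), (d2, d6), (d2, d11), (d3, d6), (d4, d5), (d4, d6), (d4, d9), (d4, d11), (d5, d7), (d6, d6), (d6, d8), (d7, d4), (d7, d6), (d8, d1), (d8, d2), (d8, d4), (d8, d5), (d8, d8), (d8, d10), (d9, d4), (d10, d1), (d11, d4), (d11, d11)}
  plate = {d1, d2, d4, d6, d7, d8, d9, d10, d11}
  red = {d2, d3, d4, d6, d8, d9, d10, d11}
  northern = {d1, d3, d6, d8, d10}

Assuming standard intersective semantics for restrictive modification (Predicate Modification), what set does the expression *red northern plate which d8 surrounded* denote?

⟦which d8 surrounded⟧ = {x : ⟨d8, x⟩ ∈ ⟦surrounded⟧} = {d1, d2, d4, d5, d8, d10}
⟦plate⟧ = {d1, d2, d4, d6, d7, d8, d9, d10, d11}
… ∩ ⟦which d8 surrounded⟧ = {d1, d2, d4, d6, d7, d8, d9, d10, d11} ∩ {d1, d2, d4, d5, d8, d10} = {d1, d2, d4, d8, d10}
… ∩ ⟦red⟧ = {d1, d2, d4, d8, d10} ∩ {d2, d3, d4, d6, d8, d9, d10, d11} = {d2, d4, d8, d10}
… ∩ ⟦northern⟧ = {d2, d4, d8, d10} ∩ {d1, d3, d6, d8, d10} = {d8, d10}
So ⟦red northern plate which d8 surrounded⟧ = {d8, d10}.

{d8, d10}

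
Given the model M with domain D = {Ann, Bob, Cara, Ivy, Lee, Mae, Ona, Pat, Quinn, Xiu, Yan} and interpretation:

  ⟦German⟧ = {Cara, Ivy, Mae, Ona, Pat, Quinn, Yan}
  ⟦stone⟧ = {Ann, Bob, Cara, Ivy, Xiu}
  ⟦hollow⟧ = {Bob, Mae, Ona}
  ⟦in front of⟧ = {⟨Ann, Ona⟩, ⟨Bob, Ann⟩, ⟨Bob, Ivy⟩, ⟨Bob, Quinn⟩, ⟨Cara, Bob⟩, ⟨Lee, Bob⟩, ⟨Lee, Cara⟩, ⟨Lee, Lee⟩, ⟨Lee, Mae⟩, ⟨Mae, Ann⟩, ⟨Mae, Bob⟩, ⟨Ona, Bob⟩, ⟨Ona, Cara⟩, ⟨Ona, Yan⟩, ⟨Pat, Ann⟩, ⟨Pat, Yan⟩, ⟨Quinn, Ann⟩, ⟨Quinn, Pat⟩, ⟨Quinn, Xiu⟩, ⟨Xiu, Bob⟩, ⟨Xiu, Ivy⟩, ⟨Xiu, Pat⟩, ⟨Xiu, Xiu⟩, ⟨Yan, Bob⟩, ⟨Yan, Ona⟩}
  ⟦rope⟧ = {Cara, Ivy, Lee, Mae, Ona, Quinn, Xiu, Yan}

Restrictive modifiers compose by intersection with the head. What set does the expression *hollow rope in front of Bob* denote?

⟦in front of Bob⟧ = {x : ⟨x, Bob⟩ ∈ ⟦in front of⟧} = {Cara, Lee, Mae, Ona, Xiu, Yan}
⟦rope⟧ = {Cara, Ivy, Lee, Mae, Ona, Quinn, Xiu, Yan}
… ∩ ⟦in front of Bob⟧ = {Cara, Ivy, Lee, Mae, Ona, Quinn, Xiu, Yan} ∩ {Cara, Lee, Mae, Ona, Xiu, Yan} = {Cara, Lee, Mae, Ona, Xiu, Yan}
… ∩ ⟦hollow⟧ = {Cara, Lee, Mae, Ona, Xiu, Yan} ∩ {Bob, Mae, Ona} = {Mae, Ona}
So ⟦hollow rope in front of Bob⟧ = {Mae, Ona}.

{Mae, Ona}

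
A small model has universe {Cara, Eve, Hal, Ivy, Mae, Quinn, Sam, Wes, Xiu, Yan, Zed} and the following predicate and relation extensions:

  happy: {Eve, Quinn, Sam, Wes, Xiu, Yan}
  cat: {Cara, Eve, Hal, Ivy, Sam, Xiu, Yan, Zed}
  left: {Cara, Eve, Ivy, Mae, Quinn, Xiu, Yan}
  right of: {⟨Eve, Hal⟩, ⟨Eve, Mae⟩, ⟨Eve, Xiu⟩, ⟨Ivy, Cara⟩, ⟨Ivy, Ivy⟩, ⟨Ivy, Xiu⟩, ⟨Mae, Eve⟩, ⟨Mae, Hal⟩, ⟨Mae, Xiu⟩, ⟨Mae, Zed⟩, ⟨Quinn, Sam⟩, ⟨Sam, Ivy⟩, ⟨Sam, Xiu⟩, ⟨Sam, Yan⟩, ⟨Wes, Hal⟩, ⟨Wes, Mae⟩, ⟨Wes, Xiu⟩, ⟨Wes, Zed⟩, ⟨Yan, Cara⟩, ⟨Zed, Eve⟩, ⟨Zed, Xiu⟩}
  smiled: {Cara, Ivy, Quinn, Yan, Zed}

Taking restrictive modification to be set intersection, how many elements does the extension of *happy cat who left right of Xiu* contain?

⟦who left⟧ = ⟦left⟧ = {Cara, Eve, Ivy, Mae, Quinn, Xiu, Yan}
⟦right of Xiu⟧ = {x : ⟨x, Xiu⟩ ∈ ⟦right of⟧} = {Eve, Ivy, Mae, Sam, Wes, Zed}
⟦cat⟧ = {Cara, Eve, Hal, Ivy, Sam, Xiu, Yan, Zed}
… ∩ ⟦who left⟧ = {Cara, Eve, Hal, Ivy, Sam, Xiu, Yan, Zed} ∩ {Cara, Eve, Ivy, Mae, Quinn, Xiu, Yan} = {Cara, Eve, Ivy, Xiu, Yan}
… ∩ ⟦right of Xiu⟧ = {Cara, Eve, Ivy, Xiu, Yan} ∩ {Eve, Ivy, Mae, Sam, Wes, Zed} = {Eve, Ivy}
… ∩ ⟦happy⟧ = {Eve, Ivy} ∩ {Eve, Quinn, Sam, Wes, Xiu, Yan} = {Eve}
⟦happy cat who left right of Xiu⟧ = {Eve}, so the cardinality is 1.

1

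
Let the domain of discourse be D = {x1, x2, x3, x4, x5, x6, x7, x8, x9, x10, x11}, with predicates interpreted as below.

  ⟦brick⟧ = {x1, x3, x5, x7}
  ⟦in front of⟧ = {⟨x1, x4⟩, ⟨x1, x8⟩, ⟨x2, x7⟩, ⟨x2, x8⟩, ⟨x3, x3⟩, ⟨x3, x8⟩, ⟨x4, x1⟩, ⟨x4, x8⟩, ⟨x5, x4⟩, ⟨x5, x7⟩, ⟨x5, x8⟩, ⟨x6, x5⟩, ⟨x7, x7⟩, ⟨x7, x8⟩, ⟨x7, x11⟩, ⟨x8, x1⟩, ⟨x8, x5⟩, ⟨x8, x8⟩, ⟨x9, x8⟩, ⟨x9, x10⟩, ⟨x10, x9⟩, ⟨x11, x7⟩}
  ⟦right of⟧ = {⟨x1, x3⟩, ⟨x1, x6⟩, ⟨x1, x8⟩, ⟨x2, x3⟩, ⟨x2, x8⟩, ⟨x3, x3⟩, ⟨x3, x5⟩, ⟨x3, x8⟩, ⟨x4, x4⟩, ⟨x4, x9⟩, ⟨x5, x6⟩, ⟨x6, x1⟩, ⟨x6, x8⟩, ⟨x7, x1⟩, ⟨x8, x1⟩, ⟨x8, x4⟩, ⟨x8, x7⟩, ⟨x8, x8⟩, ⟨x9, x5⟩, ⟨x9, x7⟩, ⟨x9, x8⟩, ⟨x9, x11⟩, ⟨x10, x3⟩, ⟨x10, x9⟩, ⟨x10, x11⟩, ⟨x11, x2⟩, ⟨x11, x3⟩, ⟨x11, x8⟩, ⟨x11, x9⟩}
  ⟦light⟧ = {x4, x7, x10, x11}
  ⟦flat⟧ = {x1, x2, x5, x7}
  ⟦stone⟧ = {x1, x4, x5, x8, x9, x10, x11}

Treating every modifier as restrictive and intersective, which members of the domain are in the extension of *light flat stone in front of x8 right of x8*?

⟦in front of x8⟧ = {x : ⟨x, x8⟩ ∈ ⟦in front of⟧} = {x1, x2, x3, x4, x5, x7, x8, x9}
⟦right of x8⟧ = {x : ⟨x, x8⟩ ∈ ⟦right of⟧} = {x1, x2, x3, x6, x8, x9, x11}
⟦stone⟧ = {x1, x4, x5, x8, x9, x10, x11}
… ∩ ⟦in front of x8⟧ = {x1, x4, x5, x8, x9, x10, x11} ∩ {x1, x2, x3, x4, x5, x7, x8, x9} = {x1, x4, x5, x8, x9}
… ∩ ⟦right of x8⟧ = {x1, x4, x5, x8, x9} ∩ {x1, x2, x3, x6, x8, x9, x11} = {x1, x8, x9}
… ∩ ⟦light⟧ = {x1, x8, x9} ∩ {x4, x7, x10, x11} = ∅
… ∩ ⟦flat⟧ = ∅ ∩ {x1, x2, x5, x7} = ∅
So ⟦light flat stone in front of x8 right of x8⟧ = {}.

{}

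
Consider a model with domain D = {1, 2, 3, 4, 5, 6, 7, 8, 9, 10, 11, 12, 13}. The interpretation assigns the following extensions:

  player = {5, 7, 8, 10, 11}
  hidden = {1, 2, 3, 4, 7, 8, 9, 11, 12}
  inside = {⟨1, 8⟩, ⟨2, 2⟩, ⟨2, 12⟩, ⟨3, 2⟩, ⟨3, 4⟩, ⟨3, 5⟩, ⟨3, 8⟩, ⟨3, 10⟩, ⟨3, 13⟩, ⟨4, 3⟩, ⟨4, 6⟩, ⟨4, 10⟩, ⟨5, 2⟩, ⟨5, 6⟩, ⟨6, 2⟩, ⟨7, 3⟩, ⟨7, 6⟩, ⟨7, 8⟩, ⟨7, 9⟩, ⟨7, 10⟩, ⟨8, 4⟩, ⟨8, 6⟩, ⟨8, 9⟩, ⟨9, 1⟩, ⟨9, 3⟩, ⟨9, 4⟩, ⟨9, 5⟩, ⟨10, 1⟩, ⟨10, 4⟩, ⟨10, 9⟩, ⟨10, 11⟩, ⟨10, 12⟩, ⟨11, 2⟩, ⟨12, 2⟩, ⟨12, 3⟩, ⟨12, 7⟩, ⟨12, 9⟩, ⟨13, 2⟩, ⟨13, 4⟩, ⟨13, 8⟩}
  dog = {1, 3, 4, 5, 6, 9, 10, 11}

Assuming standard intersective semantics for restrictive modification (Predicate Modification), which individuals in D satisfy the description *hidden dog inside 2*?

⟦inside 2⟧ = {x : ⟨x, 2⟩ ∈ ⟦inside⟧} = {2, 3, 5, 6, 11, 12, 13}
⟦dog⟧ = {1, 3, 4, 5, 6, 9, 10, 11}
… ∩ ⟦inside 2⟧ = {1, 3, 4, 5, 6, 9, 10, 11} ∩ {2, 3, 5, 6, 11, 12, 13} = {3, 5, 6, 11}
… ∩ ⟦hidden⟧ = {3, 5, 6, 11} ∩ {1, 2, 3, 4, 7, 8, 9, 11, 12} = {3, 11}
So ⟦hidden dog inside 2⟧ = {3, 11}.

{3, 11}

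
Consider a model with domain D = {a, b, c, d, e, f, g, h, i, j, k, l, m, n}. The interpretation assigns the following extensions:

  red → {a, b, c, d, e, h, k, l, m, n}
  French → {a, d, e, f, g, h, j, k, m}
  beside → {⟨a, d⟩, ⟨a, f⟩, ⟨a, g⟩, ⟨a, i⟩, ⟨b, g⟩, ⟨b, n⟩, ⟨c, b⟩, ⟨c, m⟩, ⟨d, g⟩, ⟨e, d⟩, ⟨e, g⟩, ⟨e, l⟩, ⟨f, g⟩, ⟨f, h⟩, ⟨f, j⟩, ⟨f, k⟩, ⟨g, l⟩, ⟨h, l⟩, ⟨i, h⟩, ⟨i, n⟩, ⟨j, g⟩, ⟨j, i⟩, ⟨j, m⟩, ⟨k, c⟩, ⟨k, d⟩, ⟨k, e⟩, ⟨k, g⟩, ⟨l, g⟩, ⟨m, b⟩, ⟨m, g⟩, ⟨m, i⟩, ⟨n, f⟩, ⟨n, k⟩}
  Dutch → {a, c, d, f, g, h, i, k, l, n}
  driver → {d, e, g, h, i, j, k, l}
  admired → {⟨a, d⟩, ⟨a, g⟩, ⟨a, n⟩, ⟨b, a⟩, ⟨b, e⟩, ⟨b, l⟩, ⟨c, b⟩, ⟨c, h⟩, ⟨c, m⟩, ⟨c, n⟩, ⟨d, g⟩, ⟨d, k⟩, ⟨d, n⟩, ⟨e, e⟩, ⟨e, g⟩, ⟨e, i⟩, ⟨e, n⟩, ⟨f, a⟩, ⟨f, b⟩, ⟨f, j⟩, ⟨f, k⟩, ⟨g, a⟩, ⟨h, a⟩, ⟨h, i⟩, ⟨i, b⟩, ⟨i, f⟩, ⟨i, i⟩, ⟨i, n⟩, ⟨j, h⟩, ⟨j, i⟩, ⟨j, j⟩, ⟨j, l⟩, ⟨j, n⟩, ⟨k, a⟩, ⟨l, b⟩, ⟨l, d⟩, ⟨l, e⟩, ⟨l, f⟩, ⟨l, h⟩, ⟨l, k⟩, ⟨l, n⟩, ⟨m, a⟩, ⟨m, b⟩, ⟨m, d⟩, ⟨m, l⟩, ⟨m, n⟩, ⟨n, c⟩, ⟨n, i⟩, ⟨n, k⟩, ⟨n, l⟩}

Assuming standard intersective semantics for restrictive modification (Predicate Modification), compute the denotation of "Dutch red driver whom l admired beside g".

{d, k}

⟦whom l admired⟧ = {x : ⟨l, x⟩ ∈ ⟦admired⟧} = {b, d, e, f, h, k, n}
⟦beside g⟧ = {x : ⟨x, g⟩ ∈ ⟦beside⟧} = {a, b, d, e, f, j, k, l, m}
⟦driver⟧ = {d, e, g, h, i, j, k, l}
… ∩ ⟦whom l admired⟧ = {d, e, g, h, i, j, k, l} ∩ {b, d, e, f, h, k, n} = {d, e, h, k}
… ∩ ⟦beside g⟧ = {d, e, h, k} ∩ {a, b, d, e, f, j, k, l, m} = {d, e, k}
… ∩ ⟦Dutch⟧ = {d, e, k} ∩ {a, c, d, f, g, h, i, k, l, n} = {d, k}
… ∩ ⟦red⟧ = {d, k} ∩ {a, b, c, d, e, h, k, l, m, n} = {d, k}
So ⟦Dutch red driver whom l admired beside g⟧ = {d, k}.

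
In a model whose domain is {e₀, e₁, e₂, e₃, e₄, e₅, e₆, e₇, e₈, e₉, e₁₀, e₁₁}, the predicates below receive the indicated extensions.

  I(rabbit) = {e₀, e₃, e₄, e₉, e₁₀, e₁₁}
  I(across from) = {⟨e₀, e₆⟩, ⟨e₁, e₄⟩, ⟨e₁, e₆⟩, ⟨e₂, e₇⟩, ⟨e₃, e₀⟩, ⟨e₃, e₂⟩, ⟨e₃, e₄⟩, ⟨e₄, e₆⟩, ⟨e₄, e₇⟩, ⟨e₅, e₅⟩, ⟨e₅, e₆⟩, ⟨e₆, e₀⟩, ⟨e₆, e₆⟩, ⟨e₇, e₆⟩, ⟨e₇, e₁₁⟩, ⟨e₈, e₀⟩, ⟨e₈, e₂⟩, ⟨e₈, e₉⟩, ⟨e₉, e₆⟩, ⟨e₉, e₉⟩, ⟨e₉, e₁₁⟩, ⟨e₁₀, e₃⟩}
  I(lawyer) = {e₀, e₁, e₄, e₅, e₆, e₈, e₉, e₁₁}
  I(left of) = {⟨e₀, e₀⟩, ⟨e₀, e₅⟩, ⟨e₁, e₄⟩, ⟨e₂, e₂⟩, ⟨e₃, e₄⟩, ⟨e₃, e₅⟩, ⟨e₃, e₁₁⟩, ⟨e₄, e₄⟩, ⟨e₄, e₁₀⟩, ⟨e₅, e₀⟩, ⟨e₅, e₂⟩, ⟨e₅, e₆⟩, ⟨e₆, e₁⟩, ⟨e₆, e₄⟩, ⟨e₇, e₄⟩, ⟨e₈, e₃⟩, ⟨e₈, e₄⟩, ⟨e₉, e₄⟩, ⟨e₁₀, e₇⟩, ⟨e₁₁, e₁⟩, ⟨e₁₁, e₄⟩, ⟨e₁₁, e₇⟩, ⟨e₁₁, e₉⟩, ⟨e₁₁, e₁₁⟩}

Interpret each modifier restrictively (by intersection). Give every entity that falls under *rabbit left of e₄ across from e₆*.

⟦left of e₄⟧ = {x : ⟨x, e₄⟩ ∈ ⟦left of⟧} = {e₁, e₃, e₄, e₆, e₇, e₈, e₉, e₁₁}
⟦across from e₆⟧ = {x : ⟨x, e₆⟩ ∈ ⟦across from⟧} = {e₀, e₁, e₄, e₅, e₆, e₇, e₉}
⟦rabbit⟧ = {e₀, e₃, e₄, e₉, e₁₀, e₁₁}
… ∩ ⟦left of e₄⟧ = {e₀, e₃, e₄, e₉, e₁₀, e₁₁} ∩ {e₁, e₃, e₄, e₆, e₇, e₈, e₉, e₁₁} = {e₃, e₄, e₉, e₁₁}
… ∩ ⟦across from e₆⟧ = {e₃, e₄, e₉, e₁₁} ∩ {e₀, e₁, e₄, e₅, e₆, e₇, e₉} = {e₄, e₉}
So ⟦rabbit left of e₄ across from e₆⟧ = {e₄, e₉}.

{e₄, e₉}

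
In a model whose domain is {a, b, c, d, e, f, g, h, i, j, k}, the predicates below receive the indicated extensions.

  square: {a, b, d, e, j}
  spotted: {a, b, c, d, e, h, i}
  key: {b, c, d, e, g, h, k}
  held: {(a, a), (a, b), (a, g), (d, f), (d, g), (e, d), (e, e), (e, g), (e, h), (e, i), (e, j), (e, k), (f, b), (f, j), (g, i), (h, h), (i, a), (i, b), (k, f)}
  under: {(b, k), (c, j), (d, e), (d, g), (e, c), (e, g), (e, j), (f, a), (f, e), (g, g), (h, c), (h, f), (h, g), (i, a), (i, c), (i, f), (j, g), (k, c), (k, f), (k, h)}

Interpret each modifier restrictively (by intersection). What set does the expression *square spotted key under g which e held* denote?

{d, e}

⟦under g⟧ = {x : ⟨x, g⟩ ∈ ⟦under⟧} = {d, e, g, h, j}
⟦which e held⟧ = {x : ⟨e, x⟩ ∈ ⟦held⟧} = {d, e, g, h, i, j, k}
⟦key⟧ = {b, c, d, e, g, h, k}
… ∩ ⟦under g⟧ = {b, c, d, e, g, h, k} ∩ {d, e, g, h, j} = {d, e, g, h}
… ∩ ⟦which e held⟧ = {d, e, g, h} ∩ {d, e, g, h, i, j, k} = {d, e, g, h}
… ∩ ⟦square⟧ = {d, e, g, h} ∩ {a, b, d, e, j} = {d, e}
… ∩ ⟦spotted⟧ = {d, e} ∩ {a, b, c, d, e, h, i} = {d, e}
So ⟦square spotted key under g which e held⟧ = {d, e}.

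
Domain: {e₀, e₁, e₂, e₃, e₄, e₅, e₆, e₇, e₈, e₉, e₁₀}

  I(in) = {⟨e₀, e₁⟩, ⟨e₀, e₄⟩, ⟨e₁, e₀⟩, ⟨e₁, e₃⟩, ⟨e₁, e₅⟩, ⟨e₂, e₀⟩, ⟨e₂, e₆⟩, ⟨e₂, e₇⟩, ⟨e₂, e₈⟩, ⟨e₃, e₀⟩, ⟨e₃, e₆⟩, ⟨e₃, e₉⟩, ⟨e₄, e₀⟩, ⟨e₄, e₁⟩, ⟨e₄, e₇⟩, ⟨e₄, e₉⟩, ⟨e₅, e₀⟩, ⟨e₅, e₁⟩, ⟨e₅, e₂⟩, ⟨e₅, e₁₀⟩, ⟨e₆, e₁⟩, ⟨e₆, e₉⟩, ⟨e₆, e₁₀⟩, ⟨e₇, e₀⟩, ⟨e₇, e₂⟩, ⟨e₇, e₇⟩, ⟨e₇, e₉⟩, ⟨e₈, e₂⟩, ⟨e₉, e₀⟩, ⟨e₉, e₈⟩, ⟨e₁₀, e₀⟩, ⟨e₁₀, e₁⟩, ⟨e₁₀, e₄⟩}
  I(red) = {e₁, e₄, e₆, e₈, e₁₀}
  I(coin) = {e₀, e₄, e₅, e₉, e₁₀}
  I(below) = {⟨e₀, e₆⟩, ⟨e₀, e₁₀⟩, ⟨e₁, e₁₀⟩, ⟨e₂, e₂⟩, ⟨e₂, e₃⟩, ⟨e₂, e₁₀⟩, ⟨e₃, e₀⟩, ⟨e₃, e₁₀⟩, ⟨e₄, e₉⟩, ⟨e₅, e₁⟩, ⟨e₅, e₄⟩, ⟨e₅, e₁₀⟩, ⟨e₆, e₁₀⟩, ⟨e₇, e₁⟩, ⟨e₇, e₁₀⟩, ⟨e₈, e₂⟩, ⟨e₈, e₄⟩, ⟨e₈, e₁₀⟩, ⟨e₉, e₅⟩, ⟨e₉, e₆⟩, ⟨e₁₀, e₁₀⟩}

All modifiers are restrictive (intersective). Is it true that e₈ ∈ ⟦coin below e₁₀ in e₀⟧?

⟦below e₁₀⟧ = {x : ⟨x, e₁₀⟩ ∈ ⟦below⟧} = {e₀, e₁, e₂, e₃, e₅, e₆, e₇, e₈, e₁₀}
⟦in e₀⟧ = {x : ⟨x, e₀⟩ ∈ ⟦in⟧} = {e₁, e₂, e₃, e₄, e₅, e₇, e₉, e₁₀}
⟦coin⟧ = {e₀, e₄, e₅, e₉, e₁₀}
… ∩ ⟦below e₁₀⟧ = {e₀, e₄, e₅, e₉, e₁₀} ∩ {e₀, e₁, e₂, e₃, e₅, e₆, e₇, e₈, e₁₀} = {e₀, e₅, e₁₀}
… ∩ ⟦in e₀⟧ = {e₀, e₅, e₁₀} ∩ {e₁, e₂, e₃, e₄, e₅, e₇, e₉, e₁₀} = {e₅, e₁₀}
⟦coin below e₁₀ in e₀⟧ = {e₅, e₁₀}; e₈ ∉ this set.

no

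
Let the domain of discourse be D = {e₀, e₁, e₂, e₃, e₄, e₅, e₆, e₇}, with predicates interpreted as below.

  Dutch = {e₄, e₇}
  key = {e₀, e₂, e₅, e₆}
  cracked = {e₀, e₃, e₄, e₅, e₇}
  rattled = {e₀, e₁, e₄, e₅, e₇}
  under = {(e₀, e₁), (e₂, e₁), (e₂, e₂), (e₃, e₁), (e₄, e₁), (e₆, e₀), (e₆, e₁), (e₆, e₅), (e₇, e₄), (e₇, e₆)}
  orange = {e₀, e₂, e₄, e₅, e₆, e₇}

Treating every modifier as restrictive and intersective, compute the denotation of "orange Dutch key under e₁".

⟦under e₁⟧ = {x : ⟨x, e₁⟩ ∈ ⟦under⟧} = {e₀, e₂, e₃, e₄, e₆}
⟦key⟧ = {e₀, e₂, e₅, e₆}
… ∩ ⟦under e₁⟧ = {e₀, e₂, e₅, e₆} ∩ {e₀, e₂, e₃, e₄, e₆} = {e₀, e₂, e₆}
… ∩ ⟦orange⟧ = {e₀, e₂, e₆} ∩ {e₀, e₂, e₄, e₅, e₆, e₇} = {e₀, e₂, e₆}
… ∩ ⟦Dutch⟧ = {e₀, e₂, e₆} ∩ {e₄, e₇} = ∅
So ⟦orange Dutch key under e₁⟧ = {}.

{}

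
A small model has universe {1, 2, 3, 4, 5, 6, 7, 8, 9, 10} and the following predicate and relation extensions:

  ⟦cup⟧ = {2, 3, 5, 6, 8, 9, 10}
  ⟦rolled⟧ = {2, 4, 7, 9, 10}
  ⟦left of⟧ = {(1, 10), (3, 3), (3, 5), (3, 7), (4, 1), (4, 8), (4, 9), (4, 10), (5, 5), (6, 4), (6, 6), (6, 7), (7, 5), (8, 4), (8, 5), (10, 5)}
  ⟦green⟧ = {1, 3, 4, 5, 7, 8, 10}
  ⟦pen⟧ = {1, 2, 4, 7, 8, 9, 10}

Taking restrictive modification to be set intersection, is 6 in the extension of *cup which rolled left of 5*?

⟦which rolled⟧ = ⟦rolled⟧ = {2, 4, 7, 9, 10}
⟦left of 5⟧ = {x : ⟨x, 5⟩ ∈ ⟦left of⟧} = {3, 5, 7, 8, 10}
⟦cup⟧ = {2, 3, 5, 6, 8, 9, 10}
… ∩ ⟦which rolled⟧ = {2, 3, 5, 6, 8, 9, 10} ∩ {2, 4, 7, 9, 10} = {2, 9, 10}
… ∩ ⟦left of 5⟧ = {2, 9, 10} ∩ {3, 5, 7, 8, 10} = {10}
⟦cup which rolled left of 5⟧ = {10}; 6 ∉ this set.

no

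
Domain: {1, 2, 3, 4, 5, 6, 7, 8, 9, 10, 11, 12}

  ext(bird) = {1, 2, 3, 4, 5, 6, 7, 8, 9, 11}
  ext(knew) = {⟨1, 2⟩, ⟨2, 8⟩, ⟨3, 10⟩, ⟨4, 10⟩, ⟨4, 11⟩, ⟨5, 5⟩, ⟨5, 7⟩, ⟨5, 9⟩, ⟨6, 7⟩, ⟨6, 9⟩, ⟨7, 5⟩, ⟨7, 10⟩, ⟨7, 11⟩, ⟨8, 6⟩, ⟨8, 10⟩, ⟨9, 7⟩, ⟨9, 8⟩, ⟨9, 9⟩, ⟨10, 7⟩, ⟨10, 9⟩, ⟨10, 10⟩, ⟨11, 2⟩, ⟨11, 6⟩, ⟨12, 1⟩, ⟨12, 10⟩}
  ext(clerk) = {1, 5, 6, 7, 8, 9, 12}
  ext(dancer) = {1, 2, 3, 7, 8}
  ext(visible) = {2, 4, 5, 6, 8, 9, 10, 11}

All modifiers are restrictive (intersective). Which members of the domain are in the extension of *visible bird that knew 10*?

⟦that knew 10⟧ = {x : ⟨x, 10⟩ ∈ ⟦knew⟧} = {3, 4, 7, 8, 10, 12}
⟦bird⟧ = {1, 2, 3, 4, 5, 6, 7, 8, 9, 11}
… ∩ ⟦that knew 10⟧ = {1, 2, 3, 4, 5, 6, 7, 8, 9, 11} ∩ {3, 4, 7, 8, 10, 12} = {3, 4, 7, 8}
… ∩ ⟦visible⟧ = {3, 4, 7, 8} ∩ {2, 4, 5, 6, 8, 9, 10, 11} = {4, 8}
So ⟦visible bird that knew 10⟧ = {4, 8}.

{4, 8}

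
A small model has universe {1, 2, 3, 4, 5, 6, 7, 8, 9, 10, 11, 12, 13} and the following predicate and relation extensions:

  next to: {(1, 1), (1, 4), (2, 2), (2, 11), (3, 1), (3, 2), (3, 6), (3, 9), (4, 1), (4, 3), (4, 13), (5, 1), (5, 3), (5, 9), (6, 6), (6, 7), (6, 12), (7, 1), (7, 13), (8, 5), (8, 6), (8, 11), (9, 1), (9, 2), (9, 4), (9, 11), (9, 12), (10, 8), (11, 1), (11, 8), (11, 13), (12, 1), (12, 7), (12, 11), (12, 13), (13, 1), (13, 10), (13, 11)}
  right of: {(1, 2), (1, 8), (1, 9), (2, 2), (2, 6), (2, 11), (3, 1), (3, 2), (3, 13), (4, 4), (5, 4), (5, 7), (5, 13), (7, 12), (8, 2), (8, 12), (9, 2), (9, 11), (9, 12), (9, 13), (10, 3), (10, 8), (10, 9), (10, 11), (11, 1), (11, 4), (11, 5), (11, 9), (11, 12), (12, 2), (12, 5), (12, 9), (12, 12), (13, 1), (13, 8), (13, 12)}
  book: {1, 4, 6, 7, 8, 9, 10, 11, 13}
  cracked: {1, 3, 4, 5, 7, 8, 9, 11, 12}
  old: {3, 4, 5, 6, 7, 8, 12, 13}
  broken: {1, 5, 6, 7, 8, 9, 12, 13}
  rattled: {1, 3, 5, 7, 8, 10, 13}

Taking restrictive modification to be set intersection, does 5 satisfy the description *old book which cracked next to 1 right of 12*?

no

⟦which cracked⟧ = ⟦cracked⟧ = {1, 3, 4, 5, 7, 8, 9, 11, 12}
⟦next to 1⟧ = {x : ⟨x, 1⟩ ∈ ⟦next to⟧} = {1, 3, 4, 5, 7, 9, 11, 12, 13}
⟦right of 12⟧ = {x : ⟨x, 12⟩ ∈ ⟦right of⟧} = {7, 8, 9, 11, 12, 13}
⟦book⟧ = {1, 4, 6, 7, 8, 9, 10, 11, 13}
… ∩ ⟦which cracked⟧ = {1, 4, 6, 7, 8, 9, 10, 11, 13} ∩ {1, 3, 4, 5, 7, 8, 9, 11, 12} = {1, 4, 7, 8, 9, 11}
… ∩ ⟦next to 1⟧ = {1, 4, 7, 8, 9, 11} ∩ {1, 3, 4, 5, 7, 9, 11, 12, 13} = {1, 4, 7, 9, 11}
… ∩ ⟦right of 12⟧ = {1, 4, 7, 9, 11} ∩ {7, 8, 9, 11, 12, 13} = {7, 9, 11}
… ∩ ⟦old⟧ = {7, 9, 11} ∩ {3, 4, 5, 6, 7, 8, 12, 13} = {7}
⟦old book which cracked next to 1 right of 12⟧ = {7}; 5 ∉ this set.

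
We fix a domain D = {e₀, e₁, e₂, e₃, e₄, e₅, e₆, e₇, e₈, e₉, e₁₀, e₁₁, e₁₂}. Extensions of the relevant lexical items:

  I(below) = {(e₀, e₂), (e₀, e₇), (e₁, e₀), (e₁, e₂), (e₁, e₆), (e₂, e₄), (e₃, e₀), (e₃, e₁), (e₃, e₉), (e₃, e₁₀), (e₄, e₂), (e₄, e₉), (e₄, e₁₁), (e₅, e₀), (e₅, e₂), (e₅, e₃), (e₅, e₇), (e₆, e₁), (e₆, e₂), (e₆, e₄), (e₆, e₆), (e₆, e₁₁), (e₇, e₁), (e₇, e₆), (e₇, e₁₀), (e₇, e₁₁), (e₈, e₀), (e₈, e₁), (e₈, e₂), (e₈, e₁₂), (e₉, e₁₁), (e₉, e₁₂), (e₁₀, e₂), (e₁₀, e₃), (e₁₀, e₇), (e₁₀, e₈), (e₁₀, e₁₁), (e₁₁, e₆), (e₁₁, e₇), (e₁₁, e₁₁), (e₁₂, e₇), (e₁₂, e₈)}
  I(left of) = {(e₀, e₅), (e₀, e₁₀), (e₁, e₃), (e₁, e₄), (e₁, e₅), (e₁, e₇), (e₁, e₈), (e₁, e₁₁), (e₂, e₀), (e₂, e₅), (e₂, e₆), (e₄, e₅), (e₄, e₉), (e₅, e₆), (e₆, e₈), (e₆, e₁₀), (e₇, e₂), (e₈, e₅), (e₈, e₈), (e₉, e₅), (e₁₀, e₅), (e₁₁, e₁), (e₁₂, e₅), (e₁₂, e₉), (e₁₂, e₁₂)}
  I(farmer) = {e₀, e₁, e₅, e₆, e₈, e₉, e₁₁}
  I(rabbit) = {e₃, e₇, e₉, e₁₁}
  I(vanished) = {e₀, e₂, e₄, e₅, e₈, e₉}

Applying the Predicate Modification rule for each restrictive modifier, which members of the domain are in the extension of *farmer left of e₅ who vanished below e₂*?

⟦left of e₅⟧ = {x : ⟨x, e₅⟩ ∈ ⟦left of⟧} = {e₀, e₁, e₂, e₄, e₈, e₉, e₁₀, e₁₂}
⟦who vanished⟧ = ⟦vanished⟧ = {e₀, e₂, e₄, e₅, e₈, e₉}
⟦below e₂⟧ = {x : ⟨x, e₂⟩ ∈ ⟦below⟧} = {e₀, e₁, e₄, e₅, e₆, e₈, e₁₀}
⟦farmer⟧ = {e₀, e₁, e₅, e₆, e₈, e₉, e₁₁}
… ∩ ⟦left of e₅⟧ = {e₀, e₁, e₅, e₆, e₈, e₉, e₁₁} ∩ {e₀, e₁, e₂, e₄, e₈, e₉, e₁₀, e₁₂} = {e₀, e₁, e₈, e₉}
… ∩ ⟦who vanished⟧ = {e₀, e₁, e₈, e₉} ∩ {e₀, e₂, e₄, e₅, e₈, e₉} = {e₀, e₈, e₉}
… ∩ ⟦below e₂⟧ = {e₀, e₈, e₉} ∩ {e₀, e₁, e₄, e₅, e₆, e₈, e₁₀} = {e₀, e₈}
So ⟦farmer left of e₅ who vanished below e₂⟧ = {e₀, e₈}.

{e₀, e₈}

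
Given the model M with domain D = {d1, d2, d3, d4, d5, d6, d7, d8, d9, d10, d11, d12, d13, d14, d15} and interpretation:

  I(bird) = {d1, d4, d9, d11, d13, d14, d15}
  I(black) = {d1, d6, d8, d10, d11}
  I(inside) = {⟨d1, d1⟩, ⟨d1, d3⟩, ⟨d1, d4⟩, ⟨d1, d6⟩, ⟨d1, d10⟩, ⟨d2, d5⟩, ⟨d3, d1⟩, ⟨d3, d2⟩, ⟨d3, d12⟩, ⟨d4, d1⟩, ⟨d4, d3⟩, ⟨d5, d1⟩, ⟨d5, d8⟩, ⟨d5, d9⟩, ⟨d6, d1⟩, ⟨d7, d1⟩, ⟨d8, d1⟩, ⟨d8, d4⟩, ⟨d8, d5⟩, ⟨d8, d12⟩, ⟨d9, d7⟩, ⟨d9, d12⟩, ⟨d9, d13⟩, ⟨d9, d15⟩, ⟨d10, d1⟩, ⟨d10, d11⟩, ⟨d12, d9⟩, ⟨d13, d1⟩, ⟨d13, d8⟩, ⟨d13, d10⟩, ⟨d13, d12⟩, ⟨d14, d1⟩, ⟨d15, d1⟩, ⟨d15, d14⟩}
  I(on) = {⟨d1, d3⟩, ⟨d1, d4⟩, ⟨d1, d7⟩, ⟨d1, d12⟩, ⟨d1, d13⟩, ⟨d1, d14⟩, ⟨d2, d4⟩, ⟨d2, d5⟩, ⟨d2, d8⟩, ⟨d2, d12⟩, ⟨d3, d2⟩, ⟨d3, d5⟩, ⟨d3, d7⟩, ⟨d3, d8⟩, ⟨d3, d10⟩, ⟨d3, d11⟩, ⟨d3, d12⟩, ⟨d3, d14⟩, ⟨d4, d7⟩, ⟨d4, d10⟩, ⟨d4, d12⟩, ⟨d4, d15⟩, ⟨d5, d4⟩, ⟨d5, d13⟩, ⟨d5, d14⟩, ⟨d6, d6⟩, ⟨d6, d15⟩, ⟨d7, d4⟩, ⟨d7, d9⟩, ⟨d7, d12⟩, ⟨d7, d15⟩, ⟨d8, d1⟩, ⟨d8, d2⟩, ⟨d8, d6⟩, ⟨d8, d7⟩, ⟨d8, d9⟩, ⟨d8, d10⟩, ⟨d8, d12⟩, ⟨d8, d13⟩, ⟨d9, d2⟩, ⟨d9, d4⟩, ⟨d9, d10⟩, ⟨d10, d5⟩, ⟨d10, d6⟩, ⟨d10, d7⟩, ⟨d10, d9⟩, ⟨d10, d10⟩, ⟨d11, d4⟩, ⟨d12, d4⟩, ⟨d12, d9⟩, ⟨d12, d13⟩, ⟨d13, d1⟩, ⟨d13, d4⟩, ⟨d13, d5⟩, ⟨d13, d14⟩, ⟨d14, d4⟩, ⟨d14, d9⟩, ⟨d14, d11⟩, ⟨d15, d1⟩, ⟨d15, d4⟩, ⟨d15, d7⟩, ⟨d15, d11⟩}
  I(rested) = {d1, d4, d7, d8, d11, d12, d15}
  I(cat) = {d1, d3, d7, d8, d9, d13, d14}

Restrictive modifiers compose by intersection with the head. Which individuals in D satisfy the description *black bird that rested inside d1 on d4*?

⟦that rested⟧ = ⟦rested⟧ = {d1, d4, d7, d8, d11, d12, d15}
⟦inside d1⟧ = {x : ⟨x, d1⟩ ∈ ⟦inside⟧} = {d1, d3, d4, d5, d6, d7, d8, d10, d13, d14, d15}
⟦on d4⟧ = {x : ⟨x, d4⟩ ∈ ⟦on⟧} = {d1, d2, d5, d7, d9, d11, d12, d13, d14, d15}
⟦bird⟧ = {d1, d4, d9, d11, d13, d14, d15}
… ∩ ⟦that rested⟧ = {d1, d4, d9, d11, d13, d14, d15} ∩ {d1, d4, d7, d8, d11, d12, d15} = {d1, d4, d11, d15}
… ∩ ⟦inside d1⟧ = {d1, d4, d11, d15} ∩ {d1, d3, d4, d5, d6, d7, d8, d10, d13, d14, d15} = {d1, d4, d15}
… ∩ ⟦on d4⟧ = {d1, d4, d15} ∩ {d1, d2, d5, d7, d9, d11, d12, d13, d14, d15} = {d1, d15}
… ∩ ⟦black⟧ = {d1, d15} ∩ {d1, d6, d8, d10, d11} = {d1}
So ⟦black bird that rested inside d1 on d4⟧ = {d1}.

{d1}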